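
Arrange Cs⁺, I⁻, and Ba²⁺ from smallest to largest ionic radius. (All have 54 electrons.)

All of these have 54 electrons, so size is governed by nuclear charge alone: the more protons, the stronger the pull on the same electron cloud, and the smaller the ion.
Nuclear charges: Ba²⁺ (Z=56), Cs⁺ (Z=55), I⁻ (Z=53).
Smallest to largest: Ba²⁺ < Cs⁺ < I⁻.

Ba²⁺ < Cs⁺ < I⁻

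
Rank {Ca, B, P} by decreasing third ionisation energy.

Consider each +2 ion: Ca²⁺ is the bare [Ar] core; B²⁺ still has 1 valence electron; P²⁺ still has 3 valence electrons.
Pulling an electron out of a noble-gas core costs far more than removing a remaining valence electron, so Ca sits at the high end of IE_3.
Valence configurations: B²⁺ [He]2s¹, P²⁺ [Ne]3s²3p¹.
The numbers (kJ/mol): Ca 4912, B 3660, P 2914.
Putting it together, IE_3: P < B < Ca.

Ca > B > P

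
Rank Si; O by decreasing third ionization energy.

The third ionization energy removes an electron from the +2 ion. For each element: Si²⁺ still has 2 valence electrons; O²⁺ still has 4 valence electrons.
All are still removing valence electrons, so compare the +2 ions as you would atoms: IE_3 generally rises across a period (higher Z_eff) and falls down a group (larger shell), subject to the usual subshell exceptions.
Valence configurations: Si²⁺ [Ne]3s², O²⁺ [He]2s²2p².
The numbers (kJ/mol): Si 3232, O 5300.
Putting it together, IE_3: Si < O.

O, Si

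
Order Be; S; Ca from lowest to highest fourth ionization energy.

S < Ca < Be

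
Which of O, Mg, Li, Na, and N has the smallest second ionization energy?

Mg

The second ionization energy removes an electron from the +1 ion. For each element: O⁺ still has 5 valence electrons; Mg⁺ still has 1 valence electron; Li⁺ is the bare [He] core; Na⁺ is the bare [Ne] core; N⁺ still has 4 valence electrons.
Core electrons are held far more tightly than valence electrons, so Na and Li top the IE_2 order.
Valence configurations: O⁺ [He]2s²2p³, Mg⁺ [Ne]3s¹, N⁺ [He]2s²2p².
The numbers (kJ/mol): O 3388, Mg 1451, Li 7298, Na 4562, N 2856.
Hence IE_2: Mg < N < O < Na < Li.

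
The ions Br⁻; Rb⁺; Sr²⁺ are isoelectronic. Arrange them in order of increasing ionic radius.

Sr²⁺ < Rb⁺ < Br⁻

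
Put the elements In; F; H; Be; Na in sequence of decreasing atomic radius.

H is in period 1, group 1; Be is in period 2, group 2; F is in period 2, group 17; Na is in period 3, group 1; In is in period 5, group 13.
Atomic radius shrinks across a period as nuclear charge pulls the same shell inward, and grows down a group as new shells are added.
These span different periods and groups, so the two trends combine.
F > H: period and group pull opposite ways; the down-group shift dominates (64 vs 32 pm).
Be > F: both are in period 2; the period trend gives Be the larger value.
In > Be: the two effects oppose for this pair; the down-group effect wins (142 vs 102 pm).
Na > In: the two effects oppose for this pair; the across-period effect wins (155 vs 142 pm).
For reference (pm): H 32, Be 102, F 64, Na 155, In 142.
So from largest to smallest: Na > In > Be > F > H.

Na > In > Be > F > H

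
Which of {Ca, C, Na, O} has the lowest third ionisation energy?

After 2 electrons have been removed, what remains? Ca²⁺ is the bare [Ar] core; C²⁺ still has 2 valence electrons; Na²⁺ is already 1 electron into the core; O²⁺ still has 4 valence electrons.
Usually core removal costs more than valence removal, but here the competition is close: a tightly held n=2 valence electron can cost more to remove than an n=3 core electron, so the actual values have to decide it.
Valence configurations: C²⁺ [He]2s², O²⁺ [He]2s²2p².
Approximate IE_3 values (kJ/mol): Ca 4912, C 4620, Na 6910, O 5300.
Putting it together, IE_3: C < Ca < O < Na.

C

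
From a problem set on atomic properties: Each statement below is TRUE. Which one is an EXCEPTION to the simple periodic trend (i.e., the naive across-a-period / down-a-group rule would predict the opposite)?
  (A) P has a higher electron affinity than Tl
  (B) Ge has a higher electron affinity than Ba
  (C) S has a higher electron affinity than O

(C)

The general trend: electron affinity increases across a period and decreases down a group.
(A) P (period 3, group 15) vs Tl (period 6, group 13): the stated order agrees with the simple trend.
(B) Ge (period 4, group 14) vs Ba (period 6, group 2): the stated order agrees with the simple trend.
(C) S (period 3, group 16) vs O (period 2, group 16): the stated order contradicts the simple trend.
The exception is (C): the compact 2p subshell of O repels the added electron more than S's larger 3p does.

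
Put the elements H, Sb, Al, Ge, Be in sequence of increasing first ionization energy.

Al < Ge < Sb < Be < H

H is in period 1, group 1; Be is in period 2, group 2; Al is in period 3, group 13; Ge is in period 4, group 14; Sb is in period 5, group 15.
Across a period the outer electron is held more tightly (higher IE₁); down a group it sits in a higher shell, more shielded, and comes off more easily.
These sit on a diagonal, where the across-period and down-group effects partly cancel.
Ge > Al: period and group pull opposite ways; the across-period shift dominates (762 vs 578 kJ/mol).
Sb > Ge: period and group pull opposite ways; the across-period shift dominates (831 vs 762 kJ/mol).
Be > Sb: period and group pull opposite ways; the down-group shift dominates (900 vs 831 kJ/mol).
H > Be: the two effects oppose for this pair; the down-group effect wins (1312 vs 900 kJ/mol).
Approximate values (kJ/mol): H 1312, Be 900, Al 578, Ge 762, Sb 831.
So from lowest to highest: Al < Ge < Sb < Be < H.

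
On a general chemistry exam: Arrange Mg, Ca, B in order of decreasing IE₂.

B, Mg, Ca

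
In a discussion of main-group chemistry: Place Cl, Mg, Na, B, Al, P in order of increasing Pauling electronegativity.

Na < Mg < Al < B < P < Cl

B is in period 2, group 13; Na is in period 3, group 1; Mg is in period 3, group 2; Al is in period 3, group 13; P is in period 3, group 15; Cl is in period 3, group 17.
EN rises left→right (higher Z_eff, smaller atoms) and falls top→bottom (larger, more shielded atoms).
Here both period and group differ, so the two effects have to be weighed against each other.
Mg > Na: Mg lies to the right of Na in period 3, so the across-period effect alone puts Mg higher.
Al > Mg: both are in period 3; the period trend gives Al the larger value.
B > Al: they share group 13; the group trend gives B the larger value.
P > B: the two effects oppose for this pair; the across-period effect wins (2.19 vs 2.04).
Cl > P: Cl lies to the right of P in period 3, so the across-period effect alone puts Cl higher.
Approximate values (Pauling): B 2.04, Na 0.93, Mg 1.31, Al 1.61, P 2.19, Cl 3.16.
So from lowest to highest: Na < Mg < Al < B < P < Cl.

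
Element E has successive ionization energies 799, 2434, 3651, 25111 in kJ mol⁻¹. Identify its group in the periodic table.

Group 13

Look for the largest jump between consecutive ionization energies: IE4/IE3 ≈ 6.9, far larger than any earlier ratio.
That jump marks the point where a core electron is being removed. So the atom has 3 valence electrons.
A main-group element with 3 valence electrons is in group 13.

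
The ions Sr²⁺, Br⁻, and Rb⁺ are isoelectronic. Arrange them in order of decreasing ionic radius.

Br⁻ > Rb⁺ > Sr²⁺

All of these have 36 electrons, so size is governed by nuclear charge alone: the more protons, the stronger the pull on the same electron cloud, and the smaller the ion.
Nuclear charges: Sr²⁺ (Z=38), Rb⁺ (Z=37), Br⁻ (Z=35).
Largest to smallest: Br⁻ > Rb⁺ > Sr²⁺.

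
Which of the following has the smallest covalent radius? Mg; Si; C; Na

C is in period 2, group 14; Na is in period 3, group 1; Mg is in period 3, group 2; Si is in period 3, group 14.
Across a period the added protons contract the valence shell; down a group each new principal shell makes the atom larger.
Neither a single period nor a single group — weigh both effects.
Si > C: they share group 14; the group trend gives Si the larger value.
Mg > Si: both are in period 3; the period trend gives Mg the larger value.
Na > Mg: both are in period 3; the period trend gives Na the larger value.
Tabulated atomic radius (pm): C 75, Na 155, Mg 139, Si 116.
The smallest covalent radius among these belongs to C.

C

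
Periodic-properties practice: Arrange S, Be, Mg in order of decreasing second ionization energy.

S > Be > Mg

Consider each +1 ion: S⁺ still has 5 valence electrons; Be⁺ still has 1 valence electron; Mg⁺ still has 1 valence electron.
All are still removing valence electrons, so compare the +1 ions as you would atoms: IE_2 generally rises across a period (higher Z_eff) and falls down a group (larger shell), subject to the usual subshell exceptions.
Valence configurations: S⁺ [Ne]3s²3p³, Be⁺ [He]2s¹, Mg⁺ [Ne]3s¹.
The numbers (kJ/mol): S 2252, Be 1757, Mg 1451.
Overall IE_2 order: Mg < Be < S.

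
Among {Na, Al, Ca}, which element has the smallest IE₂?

The second ionization energy removes an electron from the +1 ion. For each element: Na⁺ is the bare [Ne] core; Al⁺ still has 2 valence electrons; Ca⁺ still has 1 valence electron.
Pulling an electron out of a noble-gas core costs far more than removing a remaining valence electron, so Na sits at the high end of IE_2.
Valence configurations: Al⁺ [Ne]3s², Ca⁺ [Ar]4s¹.
Approximate IE_2 values (kJ/mol): Na 4562, Al 1817, Ca 1145.
Overall IE_2 order: Ca < Al < Na.

Ca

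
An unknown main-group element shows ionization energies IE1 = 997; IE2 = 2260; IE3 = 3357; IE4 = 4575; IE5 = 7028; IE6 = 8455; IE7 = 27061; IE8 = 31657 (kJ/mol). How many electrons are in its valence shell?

6

Look for the largest jump between consecutive ionization energies: IE7/IE6 ≈ 3.2, far larger than any earlier ratio.
That jump marks the point where a core electron is being removed. So the atom has 6 valence electrons.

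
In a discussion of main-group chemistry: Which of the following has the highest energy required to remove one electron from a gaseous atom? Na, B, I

I

B is in period 2, group 13; Na is in period 3, group 1; I is in period 5, group 17.
IE₁ increases left→right with effective nuclear charge and decreases top→bottom as the valence shell moves farther out.
These span different periods and groups, so the two trends combine.
B > Na: both effects reinforce here, so B is clearly the higher of the two.
I > B: the two effects oppose for this pair; the across-period effect wins (1008 vs 801 kJ/mol).
Tabulated first ionization energy (kJ/mol): B 801, Na 496, I 1008.
The highest energy required to remove one electron from a gaseous atom among these belongs to I.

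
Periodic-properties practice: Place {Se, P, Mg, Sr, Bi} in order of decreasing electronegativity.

Smaller atoms with higher effective nuclear charge are more electronegative.
Neither a single period nor a single group — weigh both effects.
Mg > Sr: Mg sits above Sr in group 2, so the down-group effect alone puts Mg higher.
Bi > Mg: the two effects oppose for this pair; the across-period effect wins (2.02 vs 1.31).
P > Bi: they share group 15; the group trend gives P the larger value.
Se > P: period and group pull opposite ways; the across-period shift dominates (2.55 vs 2.19).
Tabulated electronegativity (Pauling): Mg 1.31, P 2.19, Se 2.55, Sr 0.95, Bi 2.02.
So from highest to lowest: Se > P > Bi > Mg > Sr.

Se > P > Bi > Mg > Sr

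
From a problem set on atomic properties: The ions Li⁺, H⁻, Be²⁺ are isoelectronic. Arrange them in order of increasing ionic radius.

All of these have 2 electrons, so size is governed by nuclear charge alone: the more protons, the stronger the pull on the same electron cloud, and the smaller the ion.
Nuclear charges: Be²⁺ (Z=4), Li⁺ (Z=3), H⁻ (Z=1).
Smallest to largest: Be²⁺ < Li⁺ < H⁻.

Be²⁺, Li⁺, H⁻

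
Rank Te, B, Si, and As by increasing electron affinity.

B, As, Si, Te

B is in period 2, group 13; Si is in period 3, group 14; As is in period 4, group 15; Te is in period 5, group 16.
EA tends to increase across a period and decrease down a group, though the pattern is less regular than for IE or radius.
A diagonal step moves right (one effect) and down (the opposite effect) at once.
As > B: the two effects oppose for this pair; the across-period effect wins (78 vs 27 kJ/mol).
Si > As: period and group pull opposite ways; the down-group shift dominates (134 vs 78 kJ/mol).
Te > Si: period and group pull opposite ways; the across-period shift dominates (190 vs 134 kJ/mol).
Tabulated electron affinity (kJ/mol): B 27, Si 134, As 78, Te 190.
So from lowest to highest: B < As < Si < Te.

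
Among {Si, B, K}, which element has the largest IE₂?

K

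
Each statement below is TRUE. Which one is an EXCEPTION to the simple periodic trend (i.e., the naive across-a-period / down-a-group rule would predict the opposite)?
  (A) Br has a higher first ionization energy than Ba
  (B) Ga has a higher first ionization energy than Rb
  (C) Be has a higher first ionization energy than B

The general trend: first ionization energy increases across a period and decreases down a group.
(A) Br (period 4, group 17) vs Ba (period 6, group 2): the stated order agrees with the simple trend.
(B) Ga (period 4, group 13) vs Rb (period 5, group 1): the stated order agrees with the simple trend.
(C) Be (period 2, group 2) vs B (period 2, group 13): the stated order contradicts the simple trend.
The exception is (C): removing B's lone 2p electron is easier than breaking Be's filled 2s².

(C)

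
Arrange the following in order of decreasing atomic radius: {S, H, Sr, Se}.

H is in period 1, group 1; S is in period 3, group 16; Se is in period 4, group 16; Sr is in period 5, group 2.
Across a period the added protons contract the valence shell; down a group each new principal shell makes the atom larger.
Here both period and group differ, so the two effects have to be weighed against each other.
S > H: period and group pull opposite ways; the down-group shift dominates (103 vs 32 pm).
Se > S: they share group 16; the group trend gives Se the larger value.
Sr > Se: relative to Se, both the across-period and down-group shifts push Sr's atomic radius up.
Approximate values (pm): H 32, S 103, Se 116, Sr 185.
So from largest to smallest: Sr > Se > S > H.

Sr > Se > S > H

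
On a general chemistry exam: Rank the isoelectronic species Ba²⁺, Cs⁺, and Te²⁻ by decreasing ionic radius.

All of these have 54 electrons, so size is governed by nuclear charge alone: the more protons, the stronger the pull on the same electron cloud, and the smaller the ion.
Nuclear charges: Ba²⁺ (Z=56), Cs⁺ (Z=55), Te²⁻ (Z=52).
Largest to smallest: Te²⁻ > Cs⁺ > Ba²⁺.

Te²⁻ > Cs⁺ > Ba²⁺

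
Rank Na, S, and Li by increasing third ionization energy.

After 2 electrons have been removed, what remains? Na²⁺ is already 1 electron into the core; S²⁺ still has 4 valence electrons; Li²⁺ is already 1 electron into the core.
Pulling an electron out of a noble-gas core costs far more than removing a remaining valence electron, so Na and Li sit at the high end of IE_3.
The numbers (kJ/mol): Na 6910, S 3357, Li 11815.
So the third ionization energies run S < Na < Li.

S < Na < Li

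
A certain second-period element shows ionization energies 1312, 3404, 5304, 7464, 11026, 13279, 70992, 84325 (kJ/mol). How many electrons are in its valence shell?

6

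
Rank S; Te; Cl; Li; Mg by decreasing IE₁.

Cl > S > Te > Mg > Li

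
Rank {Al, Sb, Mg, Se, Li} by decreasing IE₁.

Se > Sb > Mg > Al > Li

Li is in period 2, group 1; Mg is in period 3, group 2; Al is in period 3, group 13; Se is in period 4, group 16; Sb is in period 5, group 15.
First ionization energy rises across a period (greater Z_eff holds electrons more tightly) and falls down a group (valence electrons are farther from the nucleus).
Here both period and group differ, so the two effects have to be weighed against each other.
Al > Li: the two effects oppose for this pair; the across-period effect wins (578 vs 520 kJ/mol).
Mg > Al: this pair runs against the simple trend — see the exception note.
Sb > Mg: period and group pull opposite ways; the across-period shift dominates (831 vs 738 kJ/mol).
Se > Sb: both effects reinforce here, so Se is clearly the higher of the two.
Note the exception: Mg has a higher first ionization energy than Al, contrary to the simple trend — Al's single 3p electron is easier to remove than one from Mg's filled 3s².
Tabulated first ionization energy (kJ/mol): Li 520, Mg 738, Al 578, Se 941, Sb 831.
So from highest to lowest: Se > Sb > Mg > Al > Li.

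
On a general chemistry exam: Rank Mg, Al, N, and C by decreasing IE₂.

IE_2 is the cost of taking one more electron from the +1 cation: Mg⁺ still has 1 valence electron; Al⁺ still has 2 valence electrons; N⁺ still has 4 valence electrons; C⁺ still has 3 valence electrons.
All are still removing valence electrons, so compare the +1 ions as you would atoms: IE_2 generally rises across a period (higher Z_eff) and falls down a group (larger shell), subject to the usual subshell exceptions.
Valence configurations: Mg⁺ [Ne]3s¹, Al⁺ [Ne]3s², N⁺ [He]2s²2p², C⁺ [He]2s²2p¹.
Approximate IE_2 values (kJ/mol): Mg 1451, Al 1817, N 2856, C 2353.
Putting it together, IE_2: Mg < Al < C < N.

N > C > Al > Mg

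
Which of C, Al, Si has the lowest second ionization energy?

Si

IE_2 is the cost of taking one more electron from the +1 cation: C⁺ still has 3 valence electrons; Al⁺ still has 2 valence electrons; Si⁺ still has 3 valence electrons.
All are still removing valence electrons, so compare the +1 ions as you would atoms: IE_2 generally rises across a period (higher Z_eff) and falls down a group (larger shell), subject to the usual subshell exceptions.
Valence configurations: C⁺ [He]2s²2p¹, Al⁺ [Ne]3s², Si⁺ [Ne]3s²3p¹.
Si⁺ loses a lone 3p electron whereas Al⁺ must break into a filled 3s² pair, so IE_2(Al) > IE_2(Si) even though Si has the higher nuclear charge.
Approximate IE_2 values (kJ/mol): C 2353, Al 1817, Si 1577.
So the second ionization energies run Si < Al < C.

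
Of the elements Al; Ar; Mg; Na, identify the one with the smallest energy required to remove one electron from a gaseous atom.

Na

Na is in period 3, group 1; Mg is in period 3, group 2; Al is in period 3, group 13; Ar is in period 3, group 18.
IE₁ increases left→right with effective nuclear charge and decreases top→bottom as the valence shell moves farther out.
All lie in period 3; the across-period trend (first ionization energy increases left to right) applies, with the exception below.
Note the exception: Mg has a higher first ionization energy than Al, contrary to the simple trend — Al's single 3p electron is easier to remove than one from Mg's filled 3s².
Approximate values (kJ/mol): Na 496, Mg 738, Al 578, Ar 1521.
The smallest energy required to remove one electron from a gaseous atom among these belongs to Na.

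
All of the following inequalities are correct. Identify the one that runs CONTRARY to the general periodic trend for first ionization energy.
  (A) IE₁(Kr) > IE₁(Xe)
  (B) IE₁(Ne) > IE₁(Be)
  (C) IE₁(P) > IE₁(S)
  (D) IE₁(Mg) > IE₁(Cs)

The general trend: first ionization energy increases across a period and decreases down a group.
(A) Kr (period 4, group 18) vs Xe (period 5, group 18): the stated order agrees with the simple trend.
(B) Ne (period 2, group 18) vs Be (period 2, group 2): the stated order agrees with the simple trend.
(C) P (period 3, group 15) vs S (period 3, group 16): the stated order contradicts the simple trend.
(D) Mg (period 3, group 2) vs Cs (period 6, group 1): the stated order agrees with the simple trend.
The exception is (C): S (3p⁴) ionizes more easily than half-filled P (3p³) because the paired 3p electron in S is pushed out by e⁻–e⁻ repulsion.

(C)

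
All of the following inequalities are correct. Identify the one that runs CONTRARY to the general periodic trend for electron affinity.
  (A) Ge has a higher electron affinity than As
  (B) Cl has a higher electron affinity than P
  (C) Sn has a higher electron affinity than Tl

(A)

The general trend: electron affinity increases across a period and decreases down a group.
(A) Ge (period 4, group 14) vs As (period 4, group 15): the stated order contradicts the simple trend.
(B) Cl (period 3, group 17) vs P (period 3, group 15): the stated order agrees with the simple trend.
(C) Sn (period 5, group 14) vs Tl (period 6, group 13): the stated order agrees with the simple trend.
The exception is (A): adding an electron to As's half-filled 4p³ is unfavourable, so Ge (4p²) has the more exothermic EA.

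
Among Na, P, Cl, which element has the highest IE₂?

Na

After 1 electron has been removed, what remains? Na⁺ is the bare [Ne] core; P⁺ still has 4 valence electrons; Cl⁺ still has 6 valence electrons.
Pulling an electron out of a noble-gas core costs far more than removing a remaining valence electron, so Na sits at the high end of IE_2.
Valence configurations: P⁺ [Ne]3s²3p², Cl⁺ [Ne]3s²3p⁴.
The numbers (kJ/mol): Na 4562, P 1907, Cl 2298.
Putting it together, IE_2: P < Cl < Na.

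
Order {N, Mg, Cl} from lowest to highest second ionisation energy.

Mg, Cl, N

The second ionization energy removes an electron from the +1 ion. For each element: N⁺ still has 4 valence electrons; Mg⁺ still has 1 valence electron; Cl⁺ still has 6 valence electrons.
All are still removing valence electrons, so compare the +1 ions as you would atoms: IE_2 generally rises across a period (higher Z_eff) and falls down a group (larger shell), subject to the usual subshell exceptions.
Valence configurations: N⁺ [He]2s²2p², Mg⁺ [Ne]3s¹, Cl⁺ [Ne]3s²3p⁴.
The numbers (kJ/mol): N 2856, Mg 1451, Cl 2298.
Overall IE_2 order: Mg < Cl < N.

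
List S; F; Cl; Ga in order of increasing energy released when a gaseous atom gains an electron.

Ga, S, F, Cl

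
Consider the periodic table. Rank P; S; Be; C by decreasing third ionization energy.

After 2 electrons have been removed, what remains? P²⁺ still has 3 valence electrons; S²⁺ still has 4 valence electrons; Be²⁺ is the bare [He] core; C²⁺ still has 2 valence electrons.
Core electrons are held far more tightly than valence electrons, so Be tops the IE_3 order.
Valence configurations: P²⁺ [Ne]3s²3p¹, S²⁺ [Ne]3s²3p², C²⁺ [He]2s².
Approximate IE_3 values (kJ/mol): P 2914, S 3357, Be 14849, C 4620.
Hence IE_3: P < S < C < Be.

Be > C > S > P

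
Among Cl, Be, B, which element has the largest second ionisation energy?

B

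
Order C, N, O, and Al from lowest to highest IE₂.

Al < C < N < O

After 1 electron has been removed, what remains? C⁺ still has 3 valence electrons; N⁺ still has 4 valence electrons; O⁺ still has 5 valence electrons; Al⁺ still has 2 valence electrons.
All are still removing valence electrons, so compare the +1 ions as you would atoms: IE_2 generally rises across a period (higher Z_eff) and falls down a group (larger shell), subject to the usual subshell exceptions.
Valence configurations: C⁺ [He]2s²2p¹, N⁺ [He]2s²2p², O⁺ [He]2s²2p³, Al⁺ [Ne]3s².
Approximate IE_2 values (kJ/mol): C 2353, N 2856, O 3388, Al 1817.
So the second ionization energies run Al < C < N < O.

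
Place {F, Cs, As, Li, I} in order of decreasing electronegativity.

Li is in period 2, group 1; F is in period 2, group 17; As is in period 4, group 15; I is in period 5, group 17; Cs is in period 6, group 1.
Atoms toward the upper right of the periodic table pull bonding electrons most strongly.
These span different periods and groups, so the two trends combine.
Li > Cs: they share group 1; the group trend gives Li the larger value.
As > Li: the two effects oppose for this pair; the across-period effect wins (2.18 vs 0.98).
I > As: the two effects oppose for this pair; the across-period effect wins (2.66 vs 2.18).
F > I: F sits above I in group 17, so the down-group effect alone puts F higher.
Tabulated electronegativity (Pauling): Li 0.98, F 3.98, As 2.18, I 2.66, Cs 0.79.
So from highest to lowest: F > I > As > Li > Cs.

F > I > As > Li > Cs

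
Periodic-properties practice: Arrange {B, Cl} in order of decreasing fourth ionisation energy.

B, Cl

Consider each +3 ion: B³⁺ is the bare [He] core; Cl³⁺ still has 4 valence electrons.
Breaking into a closed-shell core is much more expensive than removing a leftover valence electron — B has the largest IE_4 here.
Approximate IE_4 values (kJ/mol): B 25026, Cl 5159.
Overall IE_4 order: Cl < B.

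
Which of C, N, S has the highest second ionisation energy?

After 1 electron has been removed, what remains? C⁺ still has 3 valence electrons; N⁺ still has 4 valence electrons; S⁺ still has 5 valence electrons.
All are still removing valence electrons, so compare the +1 ions as you would atoms: IE_2 generally rises across a period (higher Z_eff) and falls down a group (larger shell), subject to the usual subshell exceptions.
Valence configurations: C⁺ [He]2s²2p¹, N⁺ [He]2s²2p², S⁺ [Ne]3s²3p³.
Tabulated IE_2 (kJ/mol): C 2353, N 2856, S 2252.
So the second ionization energies run S < C < N.

N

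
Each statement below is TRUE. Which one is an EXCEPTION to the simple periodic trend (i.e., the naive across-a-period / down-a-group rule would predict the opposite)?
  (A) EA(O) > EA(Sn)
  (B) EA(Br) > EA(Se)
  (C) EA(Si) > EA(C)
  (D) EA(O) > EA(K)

(C)

The general trend: electron affinity increases across a period and decreases down a group.
(A) O (period 2, group 16) vs Sn (period 5, group 14): the stated order agrees with the simple trend.
(B) Br (period 4, group 17) vs Se (period 4, group 16): the stated order agrees with the simple trend.
(C) Si (period 3, group 14) vs C (period 2, group 14): the stated order contradicts the simple trend.
(D) O (period 2, group 16) vs K (period 4, group 1): the stated order agrees with the simple trend.
The exception is (C): Si's larger, more diffuse 3p orbitals accept an added electron slightly more readily than C's compact 2p.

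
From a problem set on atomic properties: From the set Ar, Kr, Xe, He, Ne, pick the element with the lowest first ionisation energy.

He is in period 1, group 18; Ne is in period 2, group 18; Ar is in period 3, group 18; Kr is in period 4, group 18; Xe is in period 5, group 18.
Removing the outermost electron gets harder across a period and easier down a group.
All are in group 18, so first ionization energy increases up the group.
The lowest first ionisation energy among these belongs to Xe.

Xe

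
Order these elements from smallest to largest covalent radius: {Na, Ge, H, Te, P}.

H is in period 1, group 1; Na is in period 3, group 1; P is in period 3, group 15; Ge is in period 4, group 14; Te is in period 5, group 16.
Moving right in a period, electrons are added to the same shell under a stronger nuclear pull, so atoms get smaller; moving down, a new shell is opened and atoms get larger.
Neither a single period nor a single group — weigh both effects.
P > H: the two effects oppose for this pair; the down-group effect wins (111 vs 32 pm).
Ge > P: relative to P, both the across-period and down-group shifts push Ge's atomic radius up.
Te > Ge: period and group pull opposite ways; the down-group shift dominates (136 vs 121 pm).
Na > Te: period and group pull opposite ways; the across-period shift dominates (155 vs 136 pm).
Tabulated atomic radius (pm): H 32, Na 155, P 111, Ge 121, Te 136.
So from smallest to largest: H < P < Ge < Te < Na.

H < P < Ge < Te < Na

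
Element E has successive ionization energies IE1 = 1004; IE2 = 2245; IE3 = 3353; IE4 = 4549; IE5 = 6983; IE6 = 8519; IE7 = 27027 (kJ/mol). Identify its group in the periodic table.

Look for the largest jump between consecutive ionization energies: IE7/IE6 ≈ 3.2, far larger than any earlier ratio.
That jump marks the point where a core electron is being removed. So the atom has 6 valence electrons.
A main-group element with 6 valence electrons is in group 16.

Group 16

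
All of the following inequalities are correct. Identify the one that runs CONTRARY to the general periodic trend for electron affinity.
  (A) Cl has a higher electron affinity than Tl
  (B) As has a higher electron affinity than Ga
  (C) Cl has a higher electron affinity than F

The general trend: electron affinity increases across a period and decreases down a group.
(A) Cl (period 3, group 17) vs Tl (period 6, group 13): the stated order agrees with the simple trend.
(B) As (period 4, group 15) vs Ga (period 4, group 13): the stated order agrees with the simple trend.
(C) Cl (period 3, group 17) vs F (period 2, group 17): the stated order contradicts the simple trend.
The exception is (C): F's small 2p subshell makes the incoming electron feel strong e⁻–e⁻ repulsion, so Cl actually releases more energy on gaining an electron.

(C)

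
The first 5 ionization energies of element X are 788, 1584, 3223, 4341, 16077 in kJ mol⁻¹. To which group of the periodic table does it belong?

Look for the largest jump between consecutive ionization energies: IE5/IE4 ≈ 3.7, far larger than any earlier ratio.
That jump marks the point where a core electron is being removed. So the atom has 4 valence electrons.
A main-group element with 4 valence electrons is in group 14.

Group 14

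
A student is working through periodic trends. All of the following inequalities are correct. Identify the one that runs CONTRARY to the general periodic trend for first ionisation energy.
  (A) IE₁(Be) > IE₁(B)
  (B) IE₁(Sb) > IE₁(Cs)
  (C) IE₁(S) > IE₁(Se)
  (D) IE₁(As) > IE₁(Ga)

(A)

The general trend: first ionisation energy increases across a period and decreases down a group.
(A) Be (period 2, group 2) vs B (period 2, group 13): the stated order contradicts the simple trend.
(B) Sb (period 5, group 15) vs Cs (period 6, group 1): the stated order agrees with the simple trend.
(C) S (period 3, group 16) vs Se (period 4, group 16): the stated order agrees with the simple trend.
(D) As (period 4, group 15) vs Ga (period 4, group 13): the stated order agrees with the simple trend.
The exception is (A): removing B's lone 2p electron is easier than breaking Be's filled 2s².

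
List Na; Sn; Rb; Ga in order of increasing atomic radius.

Ga, Sn, Na, Rb

Across a period the added protons contract the valence shell; down a group each new principal shell makes the atom larger.
Here both period and group differ, so the two effects have to be weighed against each other.
Sn > Ga: period and group pull opposite ways; the down-group shift dominates (140 vs 124 pm).
Na > Sn: period and group pull opposite ways; the across-period shift dominates (155 vs 140 pm).
Rb > Na: Rb sits below Na in group 1, so the down-group effect alone puts Rb larger.
Approximate values (pm): Na 155, Ga 124, Rb 210, Sn 140.
So from smallest to largest: Ga < Sn < Na < Rb.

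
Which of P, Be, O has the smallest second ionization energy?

Be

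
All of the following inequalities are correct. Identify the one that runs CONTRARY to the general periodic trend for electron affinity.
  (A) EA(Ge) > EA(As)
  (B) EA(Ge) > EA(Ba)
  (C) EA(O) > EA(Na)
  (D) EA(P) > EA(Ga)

The general trend: electron affinity increases across a period and decreases down a group.
(A) Ge (period 4, group 14) vs As (period 4, group 15): the stated order contradicts the simple trend.
(B) Ge (period 4, group 14) vs Ba (period 6, group 2): the stated order agrees with the simple trend.
(C) O (period 2, group 16) vs Na (period 3, group 1): the stated order agrees with the simple trend.
(D) P (period 3, group 15) vs Ga (period 4, group 13): the stated order agrees with the simple trend.
The exception is (A): adding an electron to As's half-filled 4p³ is unfavourable, so Ge (4p²) has the more exothermic EA.

(A)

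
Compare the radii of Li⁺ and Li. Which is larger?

Li

Forming Li⁺ removes 1 electron from Li. Fewer electrons for the same nuclear charge means less shielding and a higher Z_eff on the remaining electrons, and for main-group metals the entire outer shell is lost.
A cation is smaller than its parent atom: Li⁺ < Li.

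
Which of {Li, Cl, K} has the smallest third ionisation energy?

Cl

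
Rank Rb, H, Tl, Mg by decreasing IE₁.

Removing the outermost electron gets harder across a period and easier down a group.
These span different periods and groups, so the two trends combine.
Tl > Rb: period and group pull opposite ways; the across-period shift dominates (589 vs 403 kJ/mol).
Mg > Tl: the two effects oppose for this pair; the down-group effect wins (738 vs 589 kJ/mol).
H > Mg: the two effects oppose for this pair; the down-group effect wins (1312 vs 738 kJ/mol).
Approximate values (kJ/mol): H 1312, Mg 738, Rb 403, Tl 589.
So from highest to lowest: H > Mg > Tl > Rb.

H, Mg, Tl, Rb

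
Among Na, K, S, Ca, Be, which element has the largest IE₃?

Be

IE_3 is the cost of taking one more electron from the +2 cation: Na²⁺ is already 1 electron into the core; K²⁺ is already 1 electron into the core; S²⁺ still has 4 valence electrons; Ca²⁺ is the bare [Ar] core; Be²⁺ is the bare [He] core.
Breaking into a closed-shell core is much more expensive than removing a leftover valence electron — K, Ca, Na and Be have the largest IE_3 here.
Tabulated IE_3 (kJ/mol): Na 6910, K 4420, S 3357, Ca 4912, Be 14849.
Putting it together, IE_3: S < K < Ca < Na < Be.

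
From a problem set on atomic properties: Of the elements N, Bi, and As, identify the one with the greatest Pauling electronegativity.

N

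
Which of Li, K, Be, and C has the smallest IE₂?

After 1 electron has been removed, what remains? Li⁺ is the bare [He] core; K⁺ is the bare [Ar] core; Be⁺ still has 1 valence electron; C⁺ still has 3 valence electrons.
Pulling an electron out of a noble-gas core costs far more than removing a remaining valence electron, so K and Li sit at the high end of IE_2.
Valence configurations: Be⁺ [He]2s¹, C⁺ [He]2s²2p¹.
The numbers (kJ/mol): Li 7298, K 3052, Be 1757, C 2353.
So the second ionization energies run Be < C < K < Li.

Be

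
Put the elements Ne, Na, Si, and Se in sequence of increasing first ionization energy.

Na < Si < Se < Ne

Ne is in period 2, group 18; Na is in period 3, group 1; Si is in period 3, group 14; Se is in period 4, group 16.
Across a period the outer electron is held more tightly (higher IE₁); down a group it sits in a higher shell, more shielded, and comes off more easily.
Here both period and group differ, so the two effects have to be weighed against each other.
Si > Na: Si lies to the right of Na in period 3, so the across-period effect alone puts Si higher.
Se > Si: period and group pull opposite ways; the across-period shift dominates (941 vs 786 kJ/mol).
Ne > Se: both effects reinforce here, so Ne is clearly the higher of the two.
Tabulated first ionization energy (kJ/mol): Ne 2081, Na 496, Si 786, Se 941.
So from lowest to highest: Na < Si < Se < Ne.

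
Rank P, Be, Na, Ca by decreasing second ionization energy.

IE_2 is the cost of taking one more electron from the +1 cation: P⁺ still has 4 valence electrons; Be⁺ still has 1 valence electron; Na⁺ is the bare [Ne] core; Ca⁺ still has 1 valence electron.
Pulling an electron out of a noble-gas core costs far more than removing a remaining valence electron, so Na sits at the high end of IE_2.
Valence configurations: P⁺ [Ne]3s²3p², Be⁺ [He]2s¹, Ca⁺ [Ar]4s¹.
Tabulated IE_2 (kJ/mol): P 1907, Be 1757, Na 4562, Ca 1145.
Overall IE_2 order: Ca < Be < P < Na.

Na, P, Be, Ca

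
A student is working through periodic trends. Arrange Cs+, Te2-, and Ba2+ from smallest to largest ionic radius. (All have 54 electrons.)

All of these have 54 electrons, so size is governed by nuclear charge alone: the more protons, the stronger the pull on the same electron cloud, and the smaller the ion.
Nuclear charges: Ba2+ (Z=56), Cs+ (Z=55), Te2- (Z=52).
Smallest to largest: Ba2+ < Cs+ < Te2-.

Ba2+, Cs+, Te2-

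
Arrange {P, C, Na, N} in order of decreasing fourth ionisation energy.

Na > N > C > P

IE_4 is the cost of taking one more electron from the +3 cation: P³⁺ still has 2 valence electrons; C³⁺ still has 1 valence electron; Na³⁺ is already 2 electrons into the core; N³⁺ still has 2 valence electrons.
Core electrons are held far more tightly than valence electrons, so Na tops the IE_4 order.
Valence configurations: P³⁺ [Ne]3s², C³⁺ [He]2s¹, N³⁺ [He]2s².
Approximate IE_4 values (kJ/mol): P 4964, C 6223, Na 9543, N 7475.
Hence IE_4: P < C < N < Na.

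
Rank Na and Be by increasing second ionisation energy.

Be < Na

After 1 electron has been removed, what remains? Na⁺ is the bare [Ne] core; Be⁺ still has 1 valence electron.
Pulling an electron out of a noble-gas core costs far more than removing a remaining valence electron, so Na sits at the high end of IE_2.
Tabulated IE_2 (kJ/mol): Na 4562, Be 1757.
Putting it together, IE_2: Be < Na.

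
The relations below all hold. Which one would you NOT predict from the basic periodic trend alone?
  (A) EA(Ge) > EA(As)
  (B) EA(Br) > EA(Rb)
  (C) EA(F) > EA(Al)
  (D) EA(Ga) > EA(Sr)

(A)

The general trend: electron affinity increases across a period and decreases down a group.
(A) Ge (period 4, group 14) vs As (period 4, group 15): the stated order contradicts the simple trend.
(B) Br (period 4, group 17) vs Rb (period 5, group 1): the stated order agrees with the simple trend.
(C) F (period 2, group 17) vs Al (period 3, group 13): the stated order agrees with the simple trend.
(D) Ga (period 4, group 13) vs Sr (period 5, group 2): the stated order agrees with the simple trend.
The exception is (A): adding an electron to As's half-filled 4p³ is unfavourable, so Ge (4p²) has the more exothermic EA.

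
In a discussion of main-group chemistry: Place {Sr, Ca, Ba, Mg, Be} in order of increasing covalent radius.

Be is in period 2, group 2; Mg is in period 3, group 2; Ca is in period 4, group 2; Sr is in period 5, group 2; Ba is in period 6, group 2.
Atomic radius shrinks across a period as nuclear charge pulls the same shell inward, and grows down a group as new shells are added.
All are in group 2, so atomic radius increases down the group.
So from smallest to largest: Be < Mg < Ca < Sr < Ba.

Be < Mg < Ca < Sr < Ba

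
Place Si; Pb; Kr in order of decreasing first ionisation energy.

Si is in period 3, group 14; Kr is in period 4, group 18; Pb is in period 6, group 14.
Removing the outermost electron gets harder across a period and easier down a group.
Here both period and group differ, so the two effects have to be weighed against each other.
Si > Pb: they share group 14; the group trend gives Si the larger value.
Kr > Si: period and group pull opposite ways; the across-period shift dominates (1351 vs 786 kJ/mol).
Approximate values (kJ/mol): Si 786, Kr 1351, Pb 716.
So from highest to lowest: Kr > Si > Pb.

Kr > Si > Pb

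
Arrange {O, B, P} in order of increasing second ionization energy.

P, B, O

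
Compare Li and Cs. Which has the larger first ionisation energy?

Li

Li is in period 2, group 1; Cs is in period 6, group 1.
First ionization energy rises across a period (greater Z_eff holds electrons more tightly) and falls down a group (valence electrons are farther from the nucleus).
All are in group 1, so first ionization energy increases up the group.
So Li has the larger first ionisation energy (Li > Cs).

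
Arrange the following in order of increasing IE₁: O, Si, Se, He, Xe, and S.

Removing the outermost electron gets harder across a period and easier down a group.
Neither a single period nor a single group — weigh both effects.
Se > Si: period and group pull opposite ways; the across-period shift dominates (941 vs 786 kJ/mol).
S > Se: S sits above Se in group 16, so the down-group effect alone puts S higher.
Xe > S: period and group pull opposite ways; the across-period shift dominates (1170 vs 1000 kJ/mol).
O > Xe: period and group pull opposite ways; the down-group shift dominates (1314 vs 1170 kJ/mol).
He > O: both effects reinforce here, so He is clearly the higher of the two.
Approximate values (kJ/mol): He 2372, O 1314, Si 786, S 1000, Se 941, Xe 1170.
So from lowest to highest: Si < Se < S < Xe < O < He.

Si, Se, S, Xe, O, He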